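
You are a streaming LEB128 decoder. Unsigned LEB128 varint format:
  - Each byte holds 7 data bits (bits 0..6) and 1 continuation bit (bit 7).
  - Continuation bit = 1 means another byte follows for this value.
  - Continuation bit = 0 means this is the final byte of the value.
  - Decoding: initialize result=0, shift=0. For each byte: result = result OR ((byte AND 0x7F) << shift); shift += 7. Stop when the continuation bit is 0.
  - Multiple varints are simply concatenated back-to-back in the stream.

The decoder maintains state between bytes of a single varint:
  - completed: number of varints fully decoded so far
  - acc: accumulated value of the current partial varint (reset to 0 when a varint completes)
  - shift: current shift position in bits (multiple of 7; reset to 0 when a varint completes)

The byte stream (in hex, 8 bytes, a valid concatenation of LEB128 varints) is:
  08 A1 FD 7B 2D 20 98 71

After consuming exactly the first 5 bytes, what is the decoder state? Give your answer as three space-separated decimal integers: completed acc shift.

byte[0]=0x08 cont=0 payload=0x08: varint #1 complete (value=8); reset -> completed=1 acc=0 shift=0
byte[1]=0xA1 cont=1 payload=0x21: acc |= 33<<0 -> completed=1 acc=33 shift=7
byte[2]=0xFD cont=1 payload=0x7D: acc |= 125<<7 -> completed=1 acc=16033 shift=14
byte[3]=0x7B cont=0 payload=0x7B: varint #2 complete (value=2031265); reset -> completed=2 acc=0 shift=0
byte[4]=0x2D cont=0 payload=0x2D: varint #3 complete (value=45); reset -> completed=3 acc=0 shift=0

Answer: 3 0 0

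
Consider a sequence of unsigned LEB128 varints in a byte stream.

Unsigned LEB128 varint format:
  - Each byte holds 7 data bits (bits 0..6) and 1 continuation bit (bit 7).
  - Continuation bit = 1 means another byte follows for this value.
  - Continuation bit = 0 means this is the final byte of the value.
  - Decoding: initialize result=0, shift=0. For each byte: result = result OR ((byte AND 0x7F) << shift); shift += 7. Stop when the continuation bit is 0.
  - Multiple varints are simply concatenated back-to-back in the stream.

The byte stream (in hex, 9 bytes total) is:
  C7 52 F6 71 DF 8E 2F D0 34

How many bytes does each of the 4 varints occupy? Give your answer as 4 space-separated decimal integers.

Answer: 2 2 3 2

Derivation:
  byte[0]=0xC7 cont=1 payload=0x47=71: acc |= 71<<0 -> acc=71 shift=7
  byte[1]=0x52 cont=0 payload=0x52=82: acc |= 82<<7 -> acc=10567 shift=14 [end]
Varint 1: bytes[0:2] = C7 52 -> value 10567 (2 byte(s))
  byte[2]=0xF6 cont=1 payload=0x76=118: acc |= 118<<0 -> acc=118 shift=7
  byte[3]=0x71 cont=0 payload=0x71=113: acc |= 113<<7 -> acc=14582 shift=14 [end]
Varint 2: bytes[2:4] = F6 71 -> value 14582 (2 byte(s))
  byte[4]=0xDF cont=1 payload=0x5F=95: acc |= 95<<0 -> acc=95 shift=7
  byte[5]=0x8E cont=1 payload=0x0E=14: acc |= 14<<7 -> acc=1887 shift=14
  byte[6]=0x2F cont=0 payload=0x2F=47: acc |= 47<<14 -> acc=771935 shift=21 [end]
Varint 3: bytes[4:7] = DF 8E 2F -> value 771935 (3 byte(s))
  byte[7]=0xD0 cont=1 payload=0x50=80: acc |= 80<<0 -> acc=80 shift=7
  byte[8]=0x34 cont=0 payload=0x34=52: acc |= 52<<7 -> acc=6736 shift=14 [end]
Varint 4: bytes[7:9] = D0 34 -> value 6736 (2 byte(s))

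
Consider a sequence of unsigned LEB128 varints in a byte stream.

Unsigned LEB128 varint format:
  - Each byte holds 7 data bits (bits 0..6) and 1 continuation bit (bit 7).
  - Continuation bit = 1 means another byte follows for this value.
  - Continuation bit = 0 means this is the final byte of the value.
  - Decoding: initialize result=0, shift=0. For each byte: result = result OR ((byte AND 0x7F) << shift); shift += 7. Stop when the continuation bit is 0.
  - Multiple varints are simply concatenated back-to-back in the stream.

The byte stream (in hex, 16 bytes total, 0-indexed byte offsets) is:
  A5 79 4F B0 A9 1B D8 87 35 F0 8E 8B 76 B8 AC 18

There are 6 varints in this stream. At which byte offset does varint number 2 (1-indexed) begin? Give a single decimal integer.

Answer: 2

Derivation:
  byte[0]=0xA5 cont=1 payload=0x25=37: acc |= 37<<0 -> acc=37 shift=7
  byte[1]=0x79 cont=0 payload=0x79=121: acc |= 121<<7 -> acc=15525 shift=14 [end]
Varint 1: bytes[0:2] = A5 79 -> value 15525 (2 byte(s))
  byte[2]=0x4F cont=0 payload=0x4F=79: acc |= 79<<0 -> acc=79 shift=7 [end]
Varint 2: bytes[2:3] = 4F -> value 79 (1 byte(s))
  byte[3]=0xB0 cont=1 payload=0x30=48: acc |= 48<<0 -> acc=48 shift=7
  byte[4]=0xA9 cont=1 payload=0x29=41: acc |= 41<<7 -> acc=5296 shift=14
  byte[5]=0x1B cont=0 payload=0x1B=27: acc |= 27<<14 -> acc=447664 shift=21 [end]
Varint 3: bytes[3:6] = B0 A9 1B -> value 447664 (3 byte(s))
  byte[6]=0xD8 cont=1 payload=0x58=88: acc |= 88<<0 -> acc=88 shift=7
  byte[7]=0x87 cont=1 payload=0x07=7: acc |= 7<<7 -> acc=984 shift=14
  byte[8]=0x35 cont=0 payload=0x35=53: acc |= 53<<14 -> acc=869336 shift=21 [end]
Varint 4: bytes[6:9] = D8 87 35 -> value 869336 (3 byte(s))
  byte[9]=0xF0 cont=1 payload=0x70=112: acc |= 112<<0 -> acc=112 shift=7
  byte[10]=0x8E cont=1 payload=0x0E=14: acc |= 14<<7 -> acc=1904 shift=14
  byte[11]=0x8B cont=1 payload=0x0B=11: acc |= 11<<14 -> acc=182128 shift=21
  byte[12]=0x76 cont=0 payload=0x76=118: acc |= 118<<21 -> acc=247646064 shift=28 [end]
Varint 5: bytes[9:13] = F0 8E 8B 76 -> value 247646064 (4 byte(s))
  byte[13]=0xB8 cont=1 payload=0x38=56: acc |= 56<<0 -> acc=56 shift=7
  byte[14]=0xAC cont=1 payload=0x2C=44: acc |= 44<<7 -> acc=5688 shift=14
  byte[15]=0x18 cont=0 payload=0x18=24: acc |= 24<<14 -> acc=398904 shift=21 [end]
Varint 6: bytes[13:16] = B8 AC 18 -> value 398904 (3 byte(s))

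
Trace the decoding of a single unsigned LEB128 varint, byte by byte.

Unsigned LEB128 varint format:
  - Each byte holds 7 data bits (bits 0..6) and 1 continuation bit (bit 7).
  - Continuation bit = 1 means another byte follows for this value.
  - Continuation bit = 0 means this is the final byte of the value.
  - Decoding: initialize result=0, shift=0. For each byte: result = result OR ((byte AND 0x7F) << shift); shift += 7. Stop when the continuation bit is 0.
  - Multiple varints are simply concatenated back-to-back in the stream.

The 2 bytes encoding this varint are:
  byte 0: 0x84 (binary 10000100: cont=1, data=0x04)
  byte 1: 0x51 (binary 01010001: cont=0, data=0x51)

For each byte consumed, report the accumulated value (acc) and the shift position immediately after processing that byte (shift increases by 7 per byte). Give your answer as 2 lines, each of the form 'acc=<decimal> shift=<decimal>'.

byte 0=0x84: payload=0x04=4, contrib = 4<<0 = 4; acc -> 4, shift -> 7
byte 1=0x51: payload=0x51=81, contrib = 81<<7 = 10368; acc -> 10372, shift -> 14

Answer: acc=4 shift=7
acc=10372 shift=14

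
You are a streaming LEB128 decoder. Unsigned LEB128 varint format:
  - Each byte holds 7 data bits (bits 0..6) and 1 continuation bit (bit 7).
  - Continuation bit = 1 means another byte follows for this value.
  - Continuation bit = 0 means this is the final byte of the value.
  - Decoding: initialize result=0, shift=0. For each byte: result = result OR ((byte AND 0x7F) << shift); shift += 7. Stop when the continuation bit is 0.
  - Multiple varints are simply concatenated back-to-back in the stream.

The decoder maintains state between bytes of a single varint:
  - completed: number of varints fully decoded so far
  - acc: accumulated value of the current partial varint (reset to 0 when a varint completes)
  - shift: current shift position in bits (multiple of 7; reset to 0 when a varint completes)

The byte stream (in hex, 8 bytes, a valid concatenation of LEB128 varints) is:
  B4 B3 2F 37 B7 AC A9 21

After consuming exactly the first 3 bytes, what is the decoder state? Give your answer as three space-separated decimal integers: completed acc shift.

byte[0]=0xB4 cont=1 payload=0x34: acc |= 52<<0 -> completed=0 acc=52 shift=7
byte[1]=0xB3 cont=1 payload=0x33: acc |= 51<<7 -> completed=0 acc=6580 shift=14
byte[2]=0x2F cont=0 payload=0x2F: varint #1 complete (value=776628); reset -> completed=1 acc=0 shift=0

Answer: 1 0 0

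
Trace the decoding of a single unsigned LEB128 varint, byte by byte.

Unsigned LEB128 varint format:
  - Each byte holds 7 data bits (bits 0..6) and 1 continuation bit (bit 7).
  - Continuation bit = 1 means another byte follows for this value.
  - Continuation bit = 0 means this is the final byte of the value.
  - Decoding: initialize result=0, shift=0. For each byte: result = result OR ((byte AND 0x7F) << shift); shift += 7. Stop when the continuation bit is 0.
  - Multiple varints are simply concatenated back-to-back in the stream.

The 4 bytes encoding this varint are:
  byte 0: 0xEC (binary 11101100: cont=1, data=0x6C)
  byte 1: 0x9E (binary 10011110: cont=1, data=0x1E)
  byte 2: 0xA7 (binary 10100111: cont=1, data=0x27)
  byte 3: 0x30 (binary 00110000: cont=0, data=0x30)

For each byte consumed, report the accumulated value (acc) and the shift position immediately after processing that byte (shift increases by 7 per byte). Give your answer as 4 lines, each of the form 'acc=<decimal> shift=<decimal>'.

Answer: acc=108 shift=7
acc=3948 shift=14
acc=642924 shift=21
acc=101306220 shift=28

Derivation:
byte 0=0xEC: payload=0x6C=108, contrib = 108<<0 = 108; acc -> 108, shift -> 7
byte 1=0x9E: payload=0x1E=30, contrib = 30<<7 = 3840; acc -> 3948, shift -> 14
byte 2=0xA7: payload=0x27=39, contrib = 39<<14 = 638976; acc -> 642924, shift -> 21
byte 3=0x30: payload=0x30=48, contrib = 48<<21 = 100663296; acc -> 101306220, shift -> 28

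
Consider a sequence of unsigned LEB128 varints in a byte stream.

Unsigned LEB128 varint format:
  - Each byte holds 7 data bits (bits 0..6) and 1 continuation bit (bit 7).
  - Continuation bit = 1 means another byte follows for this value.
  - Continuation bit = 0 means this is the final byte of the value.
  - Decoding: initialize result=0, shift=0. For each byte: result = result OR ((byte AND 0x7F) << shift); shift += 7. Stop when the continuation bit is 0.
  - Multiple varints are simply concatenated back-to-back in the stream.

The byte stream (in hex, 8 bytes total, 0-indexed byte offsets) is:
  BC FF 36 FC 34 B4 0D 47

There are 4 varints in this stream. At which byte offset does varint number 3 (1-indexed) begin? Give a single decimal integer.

Answer: 5

Derivation:
  byte[0]=0xBC cont=1 payload=0x3C=60: acc |= 60<<0 -> acc=60 shift=7
  byte[1]=0xFF cont=1 payload=0x7F=127: acc |= 127<<7 -> acc=16316 shift=14
  byte[2]=0x36 cont=0 payload=0x36=54: acc |= 54<<14 -> acc=901052 shift=21 [end]
Varint 1: bytes[0:3] = BC FF 36 -> value 901052 (3 byte(s))
  byte[3]=0xFC cont=1 payload=0x7C=124: acc |= 124<<0 -> acc=124 shift=7
  byte[4]=0x34 cont=0 payload=0x34=52: acc |= 52<<7 -> acc=6780 shift=14 [end]
Varint 2: bytes[3:5] = FC 34 -> value 6780 (2 byte(s))
  byte[5]=0xB4 cont=1 payload=0x34=52: acc |= 52<<0 -> acc=52 shift=7
  byte[6]=0x0D cont=0 payload=0x0D=13: acc |= 13<<7 -> acc=1716 shift=14 [end]
Varint 3: bytes[5:7] = B4 0D -> value 1716 (2 byte(s))
  byte[7]=0x47 cont=0 payload=0x47=71: acc |= 71<<0 -> acc=71 shift=7 [end]
Varint 4: bytes[7:8] = 47 -> value 71 (1 byte(s))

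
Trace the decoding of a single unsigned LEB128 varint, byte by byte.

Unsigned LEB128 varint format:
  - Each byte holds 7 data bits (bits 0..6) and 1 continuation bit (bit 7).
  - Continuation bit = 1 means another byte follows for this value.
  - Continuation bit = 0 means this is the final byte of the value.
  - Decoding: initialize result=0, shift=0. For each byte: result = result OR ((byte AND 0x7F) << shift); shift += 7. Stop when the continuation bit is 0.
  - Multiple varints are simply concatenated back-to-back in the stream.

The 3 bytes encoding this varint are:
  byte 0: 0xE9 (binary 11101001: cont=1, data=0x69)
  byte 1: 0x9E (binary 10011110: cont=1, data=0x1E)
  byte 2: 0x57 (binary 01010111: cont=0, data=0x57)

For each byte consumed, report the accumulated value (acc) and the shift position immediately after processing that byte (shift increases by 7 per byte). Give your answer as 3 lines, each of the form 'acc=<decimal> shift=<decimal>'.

Answer: acc=105 shift=7
acc=3945 shift=14
acc=1429353 shift=21

Derivation:
byte 0=0xE9: payload=0x69=105, contrib = 105<<0 = 105; acc -> 105, shift -> 7
byte 1=0x9E: payload=0x1E=30, contrib = 30<<7 = 3840; acc -> 3945, shift -> 14
byte 2=0x57: payload=0x57=87, contrib = 87<<14 = 1425408; acc -> 1429353, shift -> 21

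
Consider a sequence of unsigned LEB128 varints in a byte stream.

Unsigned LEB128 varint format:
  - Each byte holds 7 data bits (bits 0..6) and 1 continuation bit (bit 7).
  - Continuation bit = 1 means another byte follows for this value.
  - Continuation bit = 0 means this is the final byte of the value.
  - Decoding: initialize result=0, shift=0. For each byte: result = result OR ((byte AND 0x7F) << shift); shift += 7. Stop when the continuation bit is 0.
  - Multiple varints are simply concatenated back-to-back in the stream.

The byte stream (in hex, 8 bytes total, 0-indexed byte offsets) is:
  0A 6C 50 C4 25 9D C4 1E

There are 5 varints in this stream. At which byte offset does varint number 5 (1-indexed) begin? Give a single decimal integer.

Answer: 5

Derivation:
  byte[0]=0x0A cont=0 payload=0x0A=10: acc |= 10<<0 -> acc=10 shift=7 [end]
Varint 1: bytes[0:1] = 0A -> value 10 (1 byte(s))
  byte[1]=0x6C cont=0 payload=0x6C=108: acc |= 108<<0 -> acc=108 shift=7 [end]
Varint 2: bytes[1:2] = 6C -> value 108 (1 byte(s))
  byte[2]=0x50 cont=0 payload=0x50=80: acc |= 80<<0 -> acc=80 shift=7 [end]
Varint 3: bytes[2:3] = 50 -> value 80 (1 byte(s))
  byte[3]=0xC4 cont=1 payload=0x44=68: acc |= 68<<0 -> acc=68 shift=7
  byte[4]=0x25 cont=0 payload=0x25=37: acc |= 37<<7 -> acc=4804 shift=14 [end]
Varint 4: bytes[3:5] = C4 25 -> value 4804 (2 byte(s))
  byte[5]=0x9D cont=1 payload=0x1D=29: acc |= 29<<0 -> acc=29 shift=7
  byte[6]=0xC4 cont=1 payload=0x44=68: acc |= 68<<7 -> acc=8733 shift=14
  byte[7]=0x1E cont=0 payload=0x1E=30: acc |= 30<<14 -> acc=500253 shift=21 [end]
Varint 5: bytes[5:8] = 9D C4 1E -> value 500253 (3 byte(s))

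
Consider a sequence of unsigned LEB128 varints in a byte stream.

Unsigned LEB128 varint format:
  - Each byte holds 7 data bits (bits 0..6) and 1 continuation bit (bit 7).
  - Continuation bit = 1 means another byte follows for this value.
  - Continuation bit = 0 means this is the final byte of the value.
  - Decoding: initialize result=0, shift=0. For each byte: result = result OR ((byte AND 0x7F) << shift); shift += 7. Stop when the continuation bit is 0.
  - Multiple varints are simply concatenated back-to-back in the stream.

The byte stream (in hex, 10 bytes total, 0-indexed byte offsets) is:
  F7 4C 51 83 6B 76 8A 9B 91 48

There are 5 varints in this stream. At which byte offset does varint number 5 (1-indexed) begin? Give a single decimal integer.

  byte[0]=0xF7 cont=1 payload=0x77=119: acc |= 119<<0 -> acc=119 shift=7
  byte[1]=0x4C cont=0 payload=0x4C=76: acc |= 76<<7 -> acc=9847 shift=14 [end]
Varint 1: bytes[0:2] = F7 4C -> value 9847 (2 byte(s))
  byte[2]=0x51 cont=0 payload=0x51=81: acc |= 81<<0 -> acc=81 shift=7 [end]
Varint 2: bytes[2:3] = 51 -> value 81 (1 byte(s))
  byte[3]=0x83 cont=1 payload=0x03=3: acc |= 3<<0 -> acc=3 shift=7
  byte[4]=0x6B cont=0 payload=0x6B=107: acc |= 107<<7 -> acc=13699 shift=14 [end]
Varint 3: bytes[3:5] = 83 6B -> value 13699 (2 byte(s))
  byte[5]=0x76 cont=0 payload=0x76=118: acc |= 118<<0 -> acc=118 shift=7 [end]
Varint 4: bytes[5:6] = 76 -> value 118 (1 byte(s))
  byte[6]=0x8A cont=1 payload=0x0A=10: acc |= 10<<0 -> acc=10 shift=7
  byte[7]=0x9B cont=1 payload=0x1B=27: acc |= 27<<7 -> acc=3466 shift=14
  byte[8]=0x91 cont=1 payload=0x11=17: acc |= 17<<14 -> acc=281994 shift=21
  byte[9]=0x48 cont=0 payload=0x48=72: acc |= 72<<21 -> acc=151276938 shift=28 [end]
Varint 5: bytes[6:10] = 8A 9B 91 48 -> value 151276938 (4 byte(s))

Answer: 6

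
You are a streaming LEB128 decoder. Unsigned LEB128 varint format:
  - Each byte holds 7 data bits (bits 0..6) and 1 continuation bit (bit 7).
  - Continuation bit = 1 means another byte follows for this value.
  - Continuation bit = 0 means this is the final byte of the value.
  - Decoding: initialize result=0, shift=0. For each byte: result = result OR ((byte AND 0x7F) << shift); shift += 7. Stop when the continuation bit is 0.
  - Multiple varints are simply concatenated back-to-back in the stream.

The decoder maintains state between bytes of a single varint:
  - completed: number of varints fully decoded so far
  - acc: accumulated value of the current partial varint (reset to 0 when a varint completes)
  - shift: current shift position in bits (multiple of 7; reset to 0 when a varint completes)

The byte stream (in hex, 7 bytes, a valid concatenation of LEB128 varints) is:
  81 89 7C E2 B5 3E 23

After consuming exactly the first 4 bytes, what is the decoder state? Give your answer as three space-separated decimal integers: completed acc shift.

Answer: 1 98 7

Derivation:
byte[0]=0x81 cont=1 payload=0x01: acc |= 1<<0 -> completed=0 acc=1 shift=7
byte[1]=0x89 cont=1 payload=0x09: acc |= 9<<7 -> completed=0 acc=1153 shift=14
byte[2]=0x7C cont=0 payload=0x7C: varint #1 complete (value=2032769); reset -> completed=1 acc=0 shift=0
byte[3]=0xE2 cont=1 payload=0x62: acc |= 98<<0 -> completed=1 acc=98 shift=7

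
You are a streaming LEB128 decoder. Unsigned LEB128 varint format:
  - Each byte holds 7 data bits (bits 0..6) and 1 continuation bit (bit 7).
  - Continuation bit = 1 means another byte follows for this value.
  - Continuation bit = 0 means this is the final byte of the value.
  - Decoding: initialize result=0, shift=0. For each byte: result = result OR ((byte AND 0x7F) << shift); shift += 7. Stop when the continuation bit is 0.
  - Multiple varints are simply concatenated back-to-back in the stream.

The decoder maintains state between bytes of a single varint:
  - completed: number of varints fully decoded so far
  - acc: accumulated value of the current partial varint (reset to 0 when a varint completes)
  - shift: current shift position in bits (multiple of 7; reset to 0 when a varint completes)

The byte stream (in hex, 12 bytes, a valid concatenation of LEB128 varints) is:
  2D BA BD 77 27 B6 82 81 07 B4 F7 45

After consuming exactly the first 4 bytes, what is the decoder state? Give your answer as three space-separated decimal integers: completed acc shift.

byte[0]=0x2D cont=0 payload=0x2D: varint #1 complete (value=45); reset -> completed=1 acc=0 shift=0
byte[1]=0xBA cont=1 payload=0x3A: acc |= 58<<0 -> completed=1 acc=58 shift=7
byte[2]=0xBD cont=1 payload=0x3D: acc |= 61<<7 -> completed=1 acc=7866 shift=14
byte[3]=0x77 cont=0 payload=0x77: varint #2 complete (value=1957562); reset -> completed=2 acc=0 shift=0

Answer: 2 0 0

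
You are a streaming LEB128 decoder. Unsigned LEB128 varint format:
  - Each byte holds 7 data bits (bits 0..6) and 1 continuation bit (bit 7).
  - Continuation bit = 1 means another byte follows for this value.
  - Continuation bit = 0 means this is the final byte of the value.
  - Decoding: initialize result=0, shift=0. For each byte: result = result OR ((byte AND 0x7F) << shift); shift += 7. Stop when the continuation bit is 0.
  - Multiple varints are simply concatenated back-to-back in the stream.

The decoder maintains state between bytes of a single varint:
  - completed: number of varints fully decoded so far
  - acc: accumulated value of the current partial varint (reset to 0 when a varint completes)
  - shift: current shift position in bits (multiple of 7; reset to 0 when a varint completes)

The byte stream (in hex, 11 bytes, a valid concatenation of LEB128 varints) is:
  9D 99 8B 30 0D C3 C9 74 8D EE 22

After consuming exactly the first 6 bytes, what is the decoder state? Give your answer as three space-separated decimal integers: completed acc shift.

Answer: 2 67 7

Derivation:
byte[0]=0x9D cont=1 payload=0x1D: acc |= 29<<0 -> completed=0 acc=29 shift=7
byte[1]=0x99 cont=1 payload=0x19: acc |= 25<<7 -> completed=0 acc=3229 shift=14
byte[2]=0x8B cont=1 payload=0x0B: acc |= 11<<14 -> completed=0 acc=183453 shift=21
byte[3]=0x30 cont=0 payload=0x30: varint #1 complete (value=100846749); reset -> completed=1 acc=0 shift=0
byte[4]=0x0D cont=0 payload=0x0D: varint #2 complete (value=13); reset -> completed=2 acc=0 shift=0
byte[5]=0xC3 cont=1 payload=0x43: acc |= 67<<0 -> completed=2 acc=67 shift=7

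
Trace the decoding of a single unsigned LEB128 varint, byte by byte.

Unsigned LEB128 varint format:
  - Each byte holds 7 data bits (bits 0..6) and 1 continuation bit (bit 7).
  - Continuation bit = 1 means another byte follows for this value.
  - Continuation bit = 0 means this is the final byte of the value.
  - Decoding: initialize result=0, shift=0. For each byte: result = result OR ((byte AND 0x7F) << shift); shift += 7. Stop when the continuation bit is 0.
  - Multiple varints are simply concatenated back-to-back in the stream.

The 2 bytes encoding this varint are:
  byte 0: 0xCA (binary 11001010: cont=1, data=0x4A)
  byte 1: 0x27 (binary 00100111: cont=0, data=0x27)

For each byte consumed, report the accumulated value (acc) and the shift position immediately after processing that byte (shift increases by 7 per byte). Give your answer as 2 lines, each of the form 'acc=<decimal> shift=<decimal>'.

byte 0=0xCA: payload=0x4A=74, contrib = 74<<0 = 74; acc -> 74, shift -> 7
byte 1=0x27: payload=0x27=39, contrib = 39<<7 = 4992; acc -> 5066, shift -> 14

Answer: acc=74 shift=7
acc=5066 shift=14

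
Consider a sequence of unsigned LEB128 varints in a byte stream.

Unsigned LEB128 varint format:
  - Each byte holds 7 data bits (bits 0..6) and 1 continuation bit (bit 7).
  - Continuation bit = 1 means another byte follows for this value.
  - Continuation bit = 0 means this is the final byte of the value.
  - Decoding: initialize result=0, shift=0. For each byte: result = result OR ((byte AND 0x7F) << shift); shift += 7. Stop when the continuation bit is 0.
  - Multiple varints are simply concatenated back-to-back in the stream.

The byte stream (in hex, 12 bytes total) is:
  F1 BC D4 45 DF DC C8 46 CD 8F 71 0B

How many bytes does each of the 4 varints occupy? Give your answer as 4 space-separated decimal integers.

Answer: 4 4 3 1

Derivation:
  byte[0]=0xF1 cont=1 payload=0x71=113: acc |= 113<<0 -> acc=113 shift=7
  byte[1]=0xBC cont=1 payload=0x3C=60: acc |= 60<<7 -> acc=7793 shift=14
  byte[2]=0xD4 cont=1 payload=0x54=84: acc |= 84<<14 -> acc=1384049 shift=21
  byte[3]=0x45 cont=0 payload=0x45=69: acc |= 69<<21 -> acc=146087537 shift=28 [end]
Varint 1: bytes[0:4] = F1 BC D4 45 -> value 146087537 (4 byte(s))
  byte[4]=0xDF cont=1 payload=0x5F=95: acc |= 95<<0 -> acc=95 shift=7
  byte[5]=0xDC cont=1 payload=0x5C=92: acc |= 92<<7 -> acc=11871 shift=14
  byte[6]=0xC8 cont=1 payload=0x48=72: acc |= 72<<14 -> acc=1191519 shift=21
  byte[7]=0x46 cont=0 payload=0x46=70: acc |= 70<<21 -> acc=147992159 shift=28 [end]
Varint 2: bytes[4:8] = DF DC C8 46 -> value 147992159 (4 byte(s))
  byte[8]=0xCD cont=1 payload=0x4D=77: acc |= 77<<0 -> acc=77 shift=7
  byte[9]=0x8F cont=1 payload=0x0F=15: acc |= 15<<7 -> acc=1997 shift=14
  byte[10]=0x71 cont=0 payload=0x71=113: acc |= 113<<14 -> acc=1853389 shift=21 [end]
Varint 3: bytes[8:11] = CD 8F 71 -> value 1853389 (3 byte(s))
  byte[11]=0x0B cont=0 payload=0x0B=11: acc |= 11<<0 -> acc=11 shift=7 [end]
Varint 4: bytes[11:12] = 0B -> value 11 (1 byte(s))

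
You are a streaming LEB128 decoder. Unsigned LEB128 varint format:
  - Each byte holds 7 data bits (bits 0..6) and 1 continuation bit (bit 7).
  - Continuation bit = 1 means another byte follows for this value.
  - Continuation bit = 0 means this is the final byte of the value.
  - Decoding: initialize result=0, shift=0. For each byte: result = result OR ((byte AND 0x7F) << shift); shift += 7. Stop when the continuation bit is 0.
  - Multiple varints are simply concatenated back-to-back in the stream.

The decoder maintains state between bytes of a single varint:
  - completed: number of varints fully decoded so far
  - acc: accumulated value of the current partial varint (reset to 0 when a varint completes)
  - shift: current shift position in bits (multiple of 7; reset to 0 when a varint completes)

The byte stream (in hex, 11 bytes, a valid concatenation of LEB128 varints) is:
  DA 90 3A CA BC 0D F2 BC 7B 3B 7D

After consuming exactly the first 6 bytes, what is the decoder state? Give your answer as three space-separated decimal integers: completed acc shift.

byte[0]=0xDA cont=1 payload=0x5A: acc |= 90<<0 -> completed=0 acc=90 shift=7
byte[1]=0x90 cont=1 payload=0x10: acc |= 16<<7 -> completed=0 acc=2138 shift=14
byte[2]=0x3A cont=0 payload=0x3A: varint #1 complete (value=952410); reset -> completed=1 acc=0 shift=0
byte[3]=0xCA cont=1 payload=0x4A: acc |= 74<<0 -> completed=1 acc=74 shift=7
byte[4]=0xBC cont=1 payload=0x3C: acc |= 60<<7 -> completed=1 acc=7754 shift=14
byte[5]=0x0D cont=0 payload=0x0D: varint #2 complete (value=220746); reset -> completed=2 acc=0 shift=0

Answer: 2 0 0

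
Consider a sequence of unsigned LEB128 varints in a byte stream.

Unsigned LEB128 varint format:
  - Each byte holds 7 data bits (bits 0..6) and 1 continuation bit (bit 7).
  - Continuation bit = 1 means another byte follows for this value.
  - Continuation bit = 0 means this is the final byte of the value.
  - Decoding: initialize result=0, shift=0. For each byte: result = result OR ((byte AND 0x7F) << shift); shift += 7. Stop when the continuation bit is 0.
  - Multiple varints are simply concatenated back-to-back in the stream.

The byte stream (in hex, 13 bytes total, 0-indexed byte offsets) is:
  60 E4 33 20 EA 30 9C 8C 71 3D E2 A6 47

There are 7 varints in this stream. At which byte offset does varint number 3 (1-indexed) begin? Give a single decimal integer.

Answer: 3

Derivation:
  byte[0]=0x60 cont=0 payload=0x60=96: acc |= 96<<0 -> acc=96 shift=7 [end]
Varint 1: bytes[0:1] = 60 -> value 96 (1 byte(s))
  byte[1]=0xE4 cont=1 payload=0x64=100: acc |= 100<<0 -> acc=100 shift=7
  byte[2]=0x33 cont=0 payload=0x33=51: acc |= 51<<7 -> acc=6628 shift=14 [end]
Varint 2: bytes[1:3] = E4 33 -> value 6628 (2 byte(s))
  byte[3]=0x20 cont=0 payload=0x20=32: acc |= 32<<0 -> acc=32 shift=7 [end]
Varint 3: bytes[3:4] = 20 -> value 32 (1 byte(s))
  byte[4]=0xEA cont=1 payload=0x6A=106: acc |= 106<<0 -> acc=106 shift=7
  byte[5]=0x30 cont=0 payload=0x30=48: acc |= 48<<7 -> acc=6250 shift=14 [end]
Varint 4: bytes[4:6] = EA 30 -> value 6250 (2 byte(s))
  byte[6]=0x9C cont=1 payload=0x1C=28: acc |= 28<<0 -> acc=28 shift=7
  byte[7]=0x8C cont=1 payload=0x0C=12: acc |= 12<<7 -> acc=1564 shift=14
  byte[8]=0x71 cont=0 payload=0x71=113: acc |= 113<<14 -> acc=1852956 shift=21 [end]
Varint 5: bytes[6:9] = 9C 8C 71 -> value 1852956 (3 byte(s))
  byte[9]=0x3D cont=0 payload=0x3D=61: acc |= 61<<0 -> acc=61 shift=7 [end]
Varint 6: bytes[9:10] = 3D -> value 61 (1 byte(s))
  byte[10]=0xE2 cont=1 payload=0x62=98: acc |= 98<<0 -> acc=98 shift=7
  byte[11]=0xA6 cont=1 payload=0x26=38: acc |= 38<<7 -> acc=4962 shift=14
  byte[12]=0x47 cont=0 payload=0x47=71: acc |= 71<<14 -> acc=1168226 shift=21 [end]
Varint 7: bytes[10:13] = E2 A6 47 -> value 1168226 (3 byte(s))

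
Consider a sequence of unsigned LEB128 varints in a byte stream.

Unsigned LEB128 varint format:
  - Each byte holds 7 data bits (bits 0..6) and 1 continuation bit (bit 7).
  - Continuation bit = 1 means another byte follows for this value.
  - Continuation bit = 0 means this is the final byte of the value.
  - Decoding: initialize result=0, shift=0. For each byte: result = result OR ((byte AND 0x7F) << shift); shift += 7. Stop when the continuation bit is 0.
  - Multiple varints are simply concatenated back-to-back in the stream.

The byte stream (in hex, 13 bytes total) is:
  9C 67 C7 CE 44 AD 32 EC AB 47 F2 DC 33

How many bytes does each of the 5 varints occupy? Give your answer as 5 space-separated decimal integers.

  byte[0]=0x9C cont=1 payload=0x1C=28: acc |= 28<<0 -> acc=28 shift=7
  byte[1]=0x67 cont=0 payload=0x67=103: acc |= 103<<7 -> acc=13212 shift=14 [end]
Varint 1: bytes[0:2] = 9C 67 -> value 13212 (2 byte(s))
  byte[2]=0xC7 cont=1 payload=0x47=71: acc |= 71<<0 -> acc=71 shift=7
  byte[3]=0xCE cont=1 payload=0x4E=78: acc |= 78<<7 -> acc=10055 shift=14
  byte[4]=0x44 cont=0 payload=0x44=68: acc |= 68<<14 -> acc=1124167 shift=21 [end]
Varint 2: bytes[2:5] = C7 CE 44 -> value 1124167 (3 byte(s))
  byte[5]=0xAD cont=1 payload=0x2D=45: acc |= 45<<0 -> acc=45 shift=7
  byte[6]=0x32 cont=0 payload=0x32=50: acc |= 50<<7 -> acc=6445 shift=14 [end]
Varint 3: bytes[5:7] = AD 32 -> value 6445 (2 byte(s))
  byte[7]=0xEC cont=1 payload=0x6C=108: acc |= 108<<0 -> acc=108 shift=7
  byte[8]=0xAB cont=1 payload=0x2B=43: acc |= 43<<7 -> acc=5612 shift=14
  byte[9]=0x47 cont=0 payload=0x47=71: acc |= 71<<14 -> acc=1168876 shift=21 [end]
Varint 4: bytes[7:10] = EC AB 47 -> value 1168876 (3 byte(s))
  byte[10]=0xF2 cont=1 payload=0x72=114: acc |= 114<<0 -> acc=114 shift=7
  byte[11]=0xDC cont=1 payload=0x5C=92: acc |= 92<<7 -> acc=11890 shift=14
  byte[12]=0x33 cont=0 payload=0x33=51: acc |= 51<<14 -> acc=847474 shift=21 [end]
Varint 5: bytes[10:13] = F2 DC 33 -> value 847474 (3 byte(s))

Answer: 2 3 2 3 3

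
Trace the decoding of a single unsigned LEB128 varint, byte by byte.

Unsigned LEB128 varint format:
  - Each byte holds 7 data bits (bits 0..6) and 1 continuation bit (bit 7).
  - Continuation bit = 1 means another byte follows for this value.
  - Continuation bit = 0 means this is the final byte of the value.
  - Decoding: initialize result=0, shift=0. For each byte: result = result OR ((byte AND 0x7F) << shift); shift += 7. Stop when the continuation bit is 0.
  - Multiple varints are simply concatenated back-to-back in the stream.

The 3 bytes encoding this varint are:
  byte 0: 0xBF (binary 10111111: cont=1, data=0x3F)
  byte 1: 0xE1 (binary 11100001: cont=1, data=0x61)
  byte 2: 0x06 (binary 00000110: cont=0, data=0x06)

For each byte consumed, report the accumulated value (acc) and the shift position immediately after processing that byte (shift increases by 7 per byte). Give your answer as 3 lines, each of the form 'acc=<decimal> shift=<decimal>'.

Answer: acc=63 shift=7
acc=12479 shift=14
acc=110783 shift=21

Derivation:
byte 0=0xBF: payload=0x3F=63, contrib = 63<<0 = 63; acc -> 63, shift -> 7
byte 1=0xE1: payload=0x61=97, contrib = 97<<7 = 12416; acc -> 12479, shift -> 14
byte 2=0x06: payload=0x06=6, contrib = 6<<14 = 98304; acc -> 110783, shift -> 21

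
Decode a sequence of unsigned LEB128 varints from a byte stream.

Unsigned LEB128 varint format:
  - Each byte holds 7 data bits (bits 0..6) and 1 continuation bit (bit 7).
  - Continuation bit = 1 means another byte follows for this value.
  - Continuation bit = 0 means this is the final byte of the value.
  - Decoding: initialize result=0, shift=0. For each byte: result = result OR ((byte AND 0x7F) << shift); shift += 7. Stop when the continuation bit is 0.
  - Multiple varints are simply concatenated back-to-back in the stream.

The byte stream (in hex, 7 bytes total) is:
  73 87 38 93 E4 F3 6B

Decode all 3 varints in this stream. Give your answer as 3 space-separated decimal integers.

  byte[0]=0x73 cont=0 payload=0x73=115: acc |= 115<<0 -> acc=115 shift=7 [end]
Varint 1: bytes[0:1] = 73 -> value 115 (1 byte(s))
  byte[1]=0x87 cont=1 payload=0x07=7: acc |= 7<<0 -> acc=7 shift=7
  byte[2]=0x38 cont=0 payload=0x38=56: acc |= 56<<7 -> acc=7175 shift=14 [end]
Varint 2: bytes[1:3] = 87 38 -> value 7175 (2 byte(s))
  byte[3]=0x93 cont=1 payload=0x13=19: acc |= 19<<0 -> acc=19 shift=7
  byte[4]=0xE4 cont=1 payload=0x64=100: acc |= 100<<7 -> acc=12819 shift=14
  byte[5]=0xF3 cont=1 payload=0x73=115: acc |= 115<<14 -> acc=1896979 shift=21
  byte[6]=0x6B cont=0 payload=0x6B=107: acc |= 107<<21 -> acc=226292243 shift=28 [end]
Varint 3: bytes[3:7] = 93 E4 F3 6B -> value 226292243 (4 byte(s))

Answer: 115 7175 226292243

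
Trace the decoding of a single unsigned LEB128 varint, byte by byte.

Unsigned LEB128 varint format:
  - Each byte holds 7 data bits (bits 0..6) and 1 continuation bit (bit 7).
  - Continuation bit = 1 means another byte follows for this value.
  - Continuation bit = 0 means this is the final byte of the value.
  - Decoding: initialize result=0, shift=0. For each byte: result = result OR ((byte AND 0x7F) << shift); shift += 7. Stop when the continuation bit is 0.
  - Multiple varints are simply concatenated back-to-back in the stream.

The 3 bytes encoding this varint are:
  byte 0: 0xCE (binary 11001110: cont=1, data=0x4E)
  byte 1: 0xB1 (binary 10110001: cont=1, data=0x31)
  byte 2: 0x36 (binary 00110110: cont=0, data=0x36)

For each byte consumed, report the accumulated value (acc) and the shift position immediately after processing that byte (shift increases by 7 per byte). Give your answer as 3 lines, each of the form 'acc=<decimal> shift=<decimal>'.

byte 0=0xCE: payload=0x4E=78, contrib = 78<<0 = 78; acc -> 78, shift -> 7
byte 1=0xB1: payload=0x31=49, contrib = 49<<7 = 6272; acc -> 6350, shift -> 14
byte 2=0x36: payload=0x36=54, contrib = 54<<14 = 884736; acc -> 891086, shift -> 21

Answer: acc=78 shift=7
acc=6350 shift=14
acc=891086 shift=21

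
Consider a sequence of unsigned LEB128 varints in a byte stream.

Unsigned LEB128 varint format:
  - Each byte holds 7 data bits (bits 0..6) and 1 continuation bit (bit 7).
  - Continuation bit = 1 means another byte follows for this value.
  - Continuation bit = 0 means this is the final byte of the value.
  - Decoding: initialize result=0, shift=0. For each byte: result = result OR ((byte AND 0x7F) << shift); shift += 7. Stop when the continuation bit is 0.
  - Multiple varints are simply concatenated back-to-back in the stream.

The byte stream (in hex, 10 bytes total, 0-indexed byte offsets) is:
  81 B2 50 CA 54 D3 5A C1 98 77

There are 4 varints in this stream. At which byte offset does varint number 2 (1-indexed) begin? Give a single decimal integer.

Answer: 3

Derivation:
  byte[0]=0x81 cont=1 payload=0x01=1: acc |= 1<<0 -> acc=1 shift=7
  byte[1]=0xB2 cont=1 payload=0x32=50: acc |= 50<<7 -> acc=6401 shift=14
  byte[2]=0x50 cont=0 payload=0x50=80: acc |= 80<<14 -> acc=1317121 shift=21 [end]
Varint 1: bytes[0:3] = 81 B2 50 -> value 1317121 (3 byte(s))
  byte[3]=0xCA cont=1 payload=0x4A=74: acc |= 74<<0 -> acc=74 shift=7
  byte[4]=0x54 cont=0 payload=0x54=84: acc |= 84<<7 -> acc=10826 shift=14 [end]
Varint 2: bytes[3:5] = CA 54 -> value 10826 (2 byte(s))
  byte[5]=0xD3 cont=1 payload=0x53=83: acc |= 83<<0 -> acc=83 shift=7
  byte[6]=0x5A cont=0 payload=0x5A=90: acc |= 90<<7 -> acc=11603 shift=14 [end]
Varint 3: bytes[5:7] = D3 5A -> value 11603 (2 byte(s))
  byte[7]=0xC1 cont=1 payload=0x41=65: acc |= 65<<0 -> acc=65 shift=7
  byte[8]=0x98 cont=1 payload=0x18=24: acc |= 24<<7 -> acc=3137 shift=14
  byte[9]=0x77 cont=0 payload=0x77=119: acc |= 119<<14 -> acc=1952833 shift=21 [end]
Varint 4: bytes[7:10] = C1 98 77 -> value 1952833 (3 byte(s))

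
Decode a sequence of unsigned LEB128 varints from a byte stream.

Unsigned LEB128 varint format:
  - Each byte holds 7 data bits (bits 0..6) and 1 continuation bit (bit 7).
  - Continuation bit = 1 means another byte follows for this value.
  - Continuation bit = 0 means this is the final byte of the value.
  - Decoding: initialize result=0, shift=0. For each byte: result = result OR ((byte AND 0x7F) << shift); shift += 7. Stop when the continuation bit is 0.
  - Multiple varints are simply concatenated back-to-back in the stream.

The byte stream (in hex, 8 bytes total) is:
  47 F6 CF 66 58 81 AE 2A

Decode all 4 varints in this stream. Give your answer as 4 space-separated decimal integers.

Answer: 71 1681398 88 694017

Derivation:
  byte[0]=0x47 cont=0 payload=0x47=71: acc |= 71<<0 -> acc=71 shift=7 [end]
Varint 1: bytes[0:1] = 47 -> value 71 (1 byte(s))
  byte[1]=0xF6 cont=1 payload=0x76=118: acc |= 118<<0 -> acc=118 shift=7
  byte[2]=0xCF cont=1 payload=0x4F=79: acc |= 79<<7 -> acc=10230 shift=14
  byte[3]=0x66 cont=0 payload=0x66=102: acc |= 102<<14 -> acc=1681398 shift=21 [end]
Varint 2: bytes[1:4] = F6 CF 66 -> value 1681398 (3 byte(s))
  byte[4]=0x58 cont=0 payload=0x58=88: acc |= 88<<0 -> acc=88 shift=7 [end]
Varint 3: bytes[4:5] = 58 -> value 88 (1 byte(s))
  byte[5]=0x81 cont=1 payload=0x01=1: acc |= 1<<0 -> acc=1 shift=7
  byte[6]=0xAE cont=1 payload=0x2E=46: acc |= 46<<7 -> acc=5889 shift=14
  byte[7]=0x2A cont=0 payload=0x2A=42: acc |= 42<<14 -> acc=694017 shift=21 [end]
Varint 4: bytes[5:8] = 81 AE 2A -> value 694017 (3 byte(s))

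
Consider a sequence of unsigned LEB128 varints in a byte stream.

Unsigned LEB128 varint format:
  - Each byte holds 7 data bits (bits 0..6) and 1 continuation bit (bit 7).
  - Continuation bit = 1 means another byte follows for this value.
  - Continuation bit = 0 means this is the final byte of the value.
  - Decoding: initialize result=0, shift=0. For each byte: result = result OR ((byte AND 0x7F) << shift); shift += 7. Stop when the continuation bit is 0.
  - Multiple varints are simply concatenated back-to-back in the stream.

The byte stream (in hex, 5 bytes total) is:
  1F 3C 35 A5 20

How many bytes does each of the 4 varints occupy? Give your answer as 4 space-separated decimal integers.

Answer: 1 1 1 2

Derivation:
  byte[0]=0x1F cont=0 payload=0x1F=31: acc |= 31<<0 -> acc=31 shift=7 [end]
Varint 1: bytes[0:1] = 1F -> value 31 (1 byte(s))
  byte[1]=0x3C cont=0 payload=0x3C=60: acc |= 60<<0 -> acc=60 shift=7 [end]
Varint 2: bytes[1:2] = 3C -> value 60 (1 byte(s))
  byte[2]=0x35 cont=0 payload=0x35=53: acc |= 53<<0 -> acc=53 shift=7 [end]
Varint 3: bytes[2:3] = 35 -> value 53 (1 byte(s))
  byte[3]=0xA5 cont=1 payload=0x25=37: acc |= 37<<0 -> acc=37 shift=7
  byte[4]=0x20 cont=0 payload=0x20=32: acc |= 32<<7 -> acc=4133 shift=14 [end]
Varint 4: bytes[3:5] = A5 20 -> value 4133 (2 byte(s))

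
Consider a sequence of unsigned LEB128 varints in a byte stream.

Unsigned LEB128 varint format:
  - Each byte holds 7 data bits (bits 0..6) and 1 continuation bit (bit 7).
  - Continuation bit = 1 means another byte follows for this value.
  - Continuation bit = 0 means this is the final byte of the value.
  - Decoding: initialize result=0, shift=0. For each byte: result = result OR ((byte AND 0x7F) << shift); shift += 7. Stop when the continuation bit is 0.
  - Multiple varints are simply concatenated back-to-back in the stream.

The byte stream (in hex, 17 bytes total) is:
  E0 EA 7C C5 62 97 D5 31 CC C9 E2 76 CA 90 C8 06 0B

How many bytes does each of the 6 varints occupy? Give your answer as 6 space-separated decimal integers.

Answer: 3 2 3 4 4 1

Derivation:
  byte[0]=0xE0 cont=1 payload=0x60=96: acc |= 96<<0 -> acc=96 shift=7
  byte[1]=0xEA cont=1 payload=0x6A=106: acc |= 106<<7 -> acc=13664 shift=14
  byte[2]=0x7C cont=0 payload=0x7C=124: acc |= 124<<14 -> acc=2045280 shift=21 [end]
Varint 1: bytes[0:3] = E0 EA 7C -> value 2045280 (3 byte(s))
  byte[3]=0xC5 cont=1 payload=0x45=69: acc |= 69<<0 -> acc=69 shift=7
  byte[4]=0x62 cont=0 payload=0x62=98: acc |= 98<<7 -> acc=12613 shift=14 [end]
Varint 2: bytes[3:5] = C5 62 -> value 12613 (2 byte(s))
  byte[5]=0x97 cont=1 payload=0x17=23: acc |= 23<<0 -> acc=23 shift=7
  byte[6]=0xD5 cont=1 payload=0x55=85: acc |= 85<<7 -> acc=10903 shift=14
  byte[7]=0x31 cont=0 payload=0x31=49: acc |= 49<<14 -> acc=813719 shift=21 [end]
Varint 3: bytes[5:8] = 97 D5 31 -> value 813719 (3 byte(s))
  byte[8]=0xCC cont=1 payload=0x4C=76: acc |= 76<<0 -> acc=76 shift=7
  byte[9]=0xC9 cont=1 payload=0x49=73: acc |= 73<<7 -> acc=9420 shift=14
  byte[10]=0xE2 cont=1 payload=0x62=98: acc |= 98<<14 -> acc=1615052 shift=21
  byte[11]=0x76 cont=0 payload=0x76=118: acc |= 118<<21 -> acc=249078988 shift=28 [end]
Varint 4: bytes[8:12] = CC C9 E2 76 -> value 249078988 (4 byte(s))
  byte[12]=0xCA cont=1 payload=0x4A=74: acc |= 74<<0 -> acc=74 shift=7
  byte[13]=0x90 cont=1 payload=0x10=16: acc |= 16<<7 -> acc=2122 shift=14
  byte[14]=0xC8 cont=1 payload=0x48=72: acc |= 72<<14 -> acc=1181770 shift=21
  byte[15]=0x06 cont=0 payload=0x06=6: acc |= 6<<21 -> acc=13764682 shift=28 [end]
Varint 5: bytes[12:16] = CA 90 C8 06 -> value 13764682 (4 byte(s))
  byte[16]=0x0B cont=0 payload=0x0B=11: acc |= 11<<0 -> acc=11 shift=7 [end]
Varint 6: bytes[16:17] = 0B -> value 11 (1 byte(s))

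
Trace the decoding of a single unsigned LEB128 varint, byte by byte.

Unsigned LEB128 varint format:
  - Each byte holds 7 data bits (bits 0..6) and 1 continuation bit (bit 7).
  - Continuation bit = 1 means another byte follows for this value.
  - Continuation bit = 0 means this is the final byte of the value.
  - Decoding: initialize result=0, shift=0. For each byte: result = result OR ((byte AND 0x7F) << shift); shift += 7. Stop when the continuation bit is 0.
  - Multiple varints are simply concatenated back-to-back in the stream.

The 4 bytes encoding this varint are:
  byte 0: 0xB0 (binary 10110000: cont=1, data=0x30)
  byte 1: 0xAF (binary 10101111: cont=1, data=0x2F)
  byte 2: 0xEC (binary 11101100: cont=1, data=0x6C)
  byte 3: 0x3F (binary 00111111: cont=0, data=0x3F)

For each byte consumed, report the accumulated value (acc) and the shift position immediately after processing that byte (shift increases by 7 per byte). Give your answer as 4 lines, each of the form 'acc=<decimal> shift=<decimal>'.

byte 0=0xB0: payload=0x30=48, contrib = 48<<0 = 48; acc -> 48, shift -> 7
byte 1=0xAF: payload=0x2F=47, contrib = 47<<7 = 6016; acc -> 6064, shift -> 14
byte 2=0xEC: payload=0x6C=108, contrib = 108<<14 = 1769472; acc -> 1775536, shift -> 21
byte 3=0x3F: payload=0x3F=63, contrib = 63<<21 = 132120576; acc -> 133896112, shift -> 28

Answer: acc=48 shift=7
acc=6064 shift=14
acc=1775536 shift=21
acc=133896112 shift=28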